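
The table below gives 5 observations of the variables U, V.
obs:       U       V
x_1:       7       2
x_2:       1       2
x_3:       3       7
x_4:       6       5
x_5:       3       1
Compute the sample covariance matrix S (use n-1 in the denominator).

Step 1 — column means:
  mean(U) = (7 + 1 + 3 + 6 + 3) / 5 = 20/5 = 4
  mean(V) = (2 + 2 + 7 + 5 + 1) / 5 = 17/5 = 3.4

Step 2 — sample covariance S[i,j] = (1/(n-1)) · Σ_k (x_{k,i} - mean_i) · (x_{k,j} - mean_j), with n-1 = 4.
  S[U,U] = ((3)·(3) + (-3)·(-3) + (-1)·(-1) + (2)·(2) + (-1)·(-1)) / 4 = 24/4 = 6
  S[U,V] = ((3)·(-1.4) + (-3)·(-1.4) + (-1)·(3.6) + (2)·(1.6) + (-1)·(-2.4)) / 4 = 2/4 = 0.5
  S[V,V] = ((-1.4)·(-1.4) + (-1.4)·(-1.4) + (3.6)·(3.6) + (1.6)·(1.6) + (-2.4)·(-2.4)) / 4 = 25.2/4 = 6.3

S is symmetric (S[j,i] = S[i,j]). Assembling:

S = [[6, 0.5],
 [0.5, 6.3]]


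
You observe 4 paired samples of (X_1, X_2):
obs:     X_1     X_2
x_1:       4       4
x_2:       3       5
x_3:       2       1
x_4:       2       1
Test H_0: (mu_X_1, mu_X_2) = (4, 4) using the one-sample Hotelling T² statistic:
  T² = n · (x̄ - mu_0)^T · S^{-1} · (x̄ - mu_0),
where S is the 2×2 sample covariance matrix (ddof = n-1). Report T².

Step 1 — sample mean vector:
  mean(X_1) = (4 + 3 + 2 + 2) / 4 = 11/4 = 2.75
  mean(X_2) = (4 + 5 + 1 + 1) / 4 = 11/4 = 2.75
  x̄ = (2.75, 2.75),  deviation x̄ - mu_0 = (2.75, 2.75) - (4, 4) = (-1.25, -1.25).

Step 2 — sample covariance matrix, S[i,j] = (1/(n-1)) · Σ_k (x_{k,i} - mean_i) · (x_{k,j} - mean_j), divisor n-1 = 3:
  S[X_1,X_1] = ((1.25)·(1.25) + (0.25)·(0.25) + (-0.75)·(-0.75) + (-0.75)·(-0.75)) / 3 = 2.75/3 = 0.9167
  S[X_1,X_2] = ((1.25)·(1.25) + (0.25)·(2.25) + (-0.75)·(-1.75) + (-0.75)·(-1.75)) / 3 = 4.75/3 = 1.5833
  S[X_2,X_2] = ((1.25)·(1.25) + (2.25)·(2.25) + (-1.75)·(-1.75) + (-1.75)·(-1.75)) / 3 = 12.75/3 = 4.25
  S = [[0.9167, 1.5833],
 [1.5833, 4.25]].

Step 3 — invert S. det(S) = 0.9167·4.25 - (1.5833)² = 1.3889.
  S^{-1} = (1/det) · [[d, -b], [-b, a]] = [[3.06, -1.14],
 [-1.14, 0.66]].

Step 4 — quadratic form (x̄ - mu_0)^T · S^{-1} · (x̄ - mu_0):
  S^{-1} · (x̄ - mu_0) = (-2.4, 0.6),
  (x̄ - mu_0)^T · [...] = (-1.25)·(-2.4) + (-1.25)·(0.6) = 2.25.

Step 5 — scale by n: T² = 4 · 2.25 = 9.

T² ≈ 9


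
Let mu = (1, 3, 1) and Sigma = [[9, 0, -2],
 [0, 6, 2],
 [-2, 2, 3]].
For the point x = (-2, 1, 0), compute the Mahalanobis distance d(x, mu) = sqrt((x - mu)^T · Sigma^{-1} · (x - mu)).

Step 1 — centre the observation: (x - mu) = (-3, -2, -1).

Step 2 — invert Sigma (cofactor / det for 3×3, or solve directly):
  Sigma^{-1} = [[0.1373, -0.0392, 0.1176],
 [-0.0392, 0.2255, -0.1765],
 [0.1176, -0.1765, 0.5294]].

Step 3 — form the quadratic (x - mu)^T · Sigma^{-1} · (x - mu):
  Sigma^{-1} · (x - mu) = (-0.451, -0.1569, -0.5294).
  (x - mu)^T · [Sigma^{-1} · (x - mu)] = (-3)·(-0.451) + (-2)·(-0.1569) + (-1)·(-0.5294) = 2.1961.

Step 4 — take square root: d = √(2.1961) ≈ 1.4819.

d(x, mu) = √(2.1961) ≈ 1.4819


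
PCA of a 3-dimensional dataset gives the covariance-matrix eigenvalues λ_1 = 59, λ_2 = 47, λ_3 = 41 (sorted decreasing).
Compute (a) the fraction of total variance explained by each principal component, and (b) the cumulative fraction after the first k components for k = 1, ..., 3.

Step 1 — total variance = trace(Sigma) = Σ λ_i = 59 + 47 + 41 = 147.

Step 2 — fraction explained by component i = λ_i / Σ λ:
  PC1: 59/147 = 0.4014
  PC2: 47/147 = 0.3197
  PC3: 41/147 = 0.2789

Step 3 — cumulative fraction after k components = (λ_1 + ... + λ_k) / Σ λ:
  k = 1: 59/147 = 0.4014
  k = 2: (59 + 47)/147 = 106/147 = 0.7211
  k = 3: (59 + 47 + 41)/147 = 147/147 = 1

Summary (fraction, with percent):

explained: PC1 0.4014 (40.14%), PC2 0.3197 (31.97%), PC3 0.2789 (27.89%);  cumulative: 0.4014, 0.7211, 1


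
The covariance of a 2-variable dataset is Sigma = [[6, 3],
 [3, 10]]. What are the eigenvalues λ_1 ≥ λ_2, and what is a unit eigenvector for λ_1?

Step 1 — characteristic polynomial of 2×2 Sigma:
  det(Sigma - λI) = λ² - trace · λ + det = 0.
  trace = 6 + 10 = 16, det = 6·10 - (3)² = 51.
Step 2 — discriminant:
  Δ = trace² - 4·det = 256 - 204 = 52.
Step 3 — eigenvalues:
  λ = (trace ± √Δ)/2 = (16 ± 7.2111)/2,
  λ_1 = 11.6056,  λ_2 = 4.3944.

Step 4 — unit eigenvector for λ_1: solve (Sigma - λ_1 I)v = 0. First row:
  (6 - 11.6056)·v_x + (3)·v_y = 0, i.e. (-5.6056)·v_x + (3)·v_y = 0,
  so v ∝ (b, λ_1 - a) = (3, 5.6056) = u.
  ||u|| = √((3)² + (5.6056)²) = √(40.4222) ≈ 6.3578,
  v_1 = u/||u|| ≈ (0.4719, 0.8817) (||v_1|| = 1).

λ_1 = 11.6056,  λ_2 = 4.3944;  v_1 ≈ (0.4719, 0.8817)


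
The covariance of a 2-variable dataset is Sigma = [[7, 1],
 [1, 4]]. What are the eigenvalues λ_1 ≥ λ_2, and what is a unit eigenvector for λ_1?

Step 1 — characteristic polynomial of 2×2 Sigma:
  det(Sigma - λI) = λ² - trace · λ + det = 0.
  trace = 7 + 4 = 11, det = 7·4 - (1)² = 27.
Step 2 — discriminant:
  Δ = trace² - 4·det = 121 - 108 = 13.
Step 3 — eigenvalues:
  λ = (trace ± √Δ)/2 = (11 ± 3.6056)/2,
  λ_1 = 7.3028,  λ_2 = 3.6972.

Step 4 — unit eigenvector for λ_1: solve (Sigma - λ_1 I)v = 0. First row:
  (7 - 7.3028)·v_x + (1)·v_y = 0, i.e. (-0.3028)·v_x + (1)·v_y = 0,
  so v ∝ (b, λ_1 - a) = (1, 0.3028) = u.
  ||u|| = √((1)² + (0.3028)²) = √(1.0917) ≈ 1.0448,
  v_1 = u/||u|| ≈ (0.9571, 0.2898) (||v_1|| = 1).

λ_1 = 7.3028,  λ_2 = 3.6972;  v_1 ≈ (0.9571, 0.2898)


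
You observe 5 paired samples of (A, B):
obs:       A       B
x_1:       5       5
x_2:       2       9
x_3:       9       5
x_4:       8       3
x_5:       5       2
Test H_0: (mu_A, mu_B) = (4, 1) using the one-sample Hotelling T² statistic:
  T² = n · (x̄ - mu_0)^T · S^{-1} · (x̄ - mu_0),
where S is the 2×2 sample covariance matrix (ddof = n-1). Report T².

Step 1 — sample mean vector:
  mean(A) = (5 + 2 + 9 + 8 + 5) / 5 = 29/5 = 5.8
  mean(B) = (5 + 9 + 5 + 3 + 2) / 5 = 24/5 = 4.8
  x̄ = (5.8, 4.8),  deviation x̄ - mu_0 = (5.8, 4.8) - (4, 1) = (1.8, 3.8).

Step 2 — sample covariance matrix, S[i,j] = (1/(n-1)) · Σ_k (x_{k,i} - mean_i) · (x_{k,j} - mean_j), divisor n-1 = 4:
  S[A,A] = ((-0.8)·(-0.8) + (-3.8)·(-3.8) + (3.2)·(3.2) + (2.2)·(2.2) + (-0.8)·(-0.8)) / 4 = 30.8/4 = 7.7
  S[A,B] = ((-0.8)·(0.2) + (-3.8)·(4.2) + (3.2)·(0.2) + (2.2)·(-1.8) + (-0.8)·(-2.8)) / 4 = -17.2/4 = -4.3
  S[B,B] = ((0.2)·(0.2) + (4.2)·(4.2) + (0.2)·(0.2) + (-1.8)·(-1.8) + (-2.8)·(-2.8)) / 4 = 28.8/4 = 7.2
  S = [[7.7, -4.3],
 [-4.3, 7.2]].

Step 3 — invert S. det(S) = 7.7·7.2 - (-4.3)² = 36.95.
  S^{-1} = (1/det) · [[d, -b], [-b, a]] = [[0.1949, 0.1164],
 [0.1164, 0.2084]].

Step 4 — quadratic form (x̄ - mu_0)^T · S^{-1} · (x̄ - mu_0):
  S^{-1} · (x̄ - mu_0) = (0.793, 1.0014),
  (x̄ - mu_0)^T · [...] = (1.8)·(0.793) + (3.8)·(1.0014) = 5.2325.

Step 5 — scale by n: T² = 5 · 5.2325 = 26.1624.

T² ≈ 26.1624


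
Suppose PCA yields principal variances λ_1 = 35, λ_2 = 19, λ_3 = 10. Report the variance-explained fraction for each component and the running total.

Step 1 — total variance = trace(Sigma) = Σ λ_i = 35 + 19 + 10 = 64.

Step 2 — fraction explained by component i = λ_i / Σ λ:
  PC1: 35/64 = 0.5469
  PC2: 19/64 = 0.2969
  PC3: 10/64 = 0.1562

Step 3 — cumulative fraction after k components = (λ_1 + ... + λ_k) / Σ λ:
  k = 1: 35/64 = 0.5469
  k = 2: (35 + 19)/64 = 54/64 = 0.8438
  k = 3: (35 + 19 + 10)/64 = 64/64 = 1

Summary (fraction, with percent):

explained: PC1 0.5469 (54.69%), PC2 0.2969 (29.69%), PC3 0.1562 (15.62%);  cumulative: 0.5469, 0.8438, 1


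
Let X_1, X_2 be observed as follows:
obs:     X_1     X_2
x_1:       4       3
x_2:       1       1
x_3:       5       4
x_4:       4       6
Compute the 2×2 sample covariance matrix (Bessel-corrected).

Step 1 — column means:
  mean(X_1) = (4 + 1 + 5 + 4) / 4 = 14/4 = 3.5
  mean(X_2) = (3 + 1 + 4 + 6) / 4 = 14/4 = 3.5

Step 2 — sample covariance S[i,j] = (1/(n-1)) · Σ_k (x_{k,i} - mean_i) · (x_{k,j} - mean_j), with n-1 = 3.
  S[X_1,X_1] = ((0.5)·(0.5) + (-2.5)·(-2.5) + (1.5)·(1.5) + (0.5)·(0.5)) / 3 = 9/3 = 3
  S[X_1,X_2] = ((0.5)·(-0.5) + (-2.5)·(-2.5) + (1.5)·(0.5) + (0.5)·(2.5)) / 3 = 8/3 = 2.6667
  S[X_2,X_2] = ((-0.5)·(-0.5) + (-2.5)·(-2.5) + (0.5)·(0.5) + (2.5)·(2.5)) / 3 = 13/3 = 4.3333

S is symmetric (S[j,i] = S[i,j]). Assembling:

S = [[3, 2.6667],
 [2.6667, 4.3333]]


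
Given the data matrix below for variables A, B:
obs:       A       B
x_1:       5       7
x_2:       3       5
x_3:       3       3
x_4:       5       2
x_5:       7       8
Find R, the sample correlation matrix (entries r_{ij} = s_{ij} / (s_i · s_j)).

Step 1 — column means:
  mean(A) = (5 + 3 + 3 + 5 + 7) / 5 = 23/5 = 4.6
  mean(B) = (7 + 5 + 3 + 2 + 8) / 5 = 25/5 = 5

Step 2 — sample variances and covariances s[i,j] = (1/(n-1)) · Σ_k (x_{k,i} - mean_i) · (x_{k,j} - mean_j), with n-1 = 4:
  s[A,A] = ((0.4)·(0.4) + (-1.6)·(-1.6) + (-1.6)·(-1.6) + (0.4)·(0.4) + (2.4)·(2.4)) / 4 = 11.2/4 = 2.8
  s[A,B] = ((0.4)·(2) + (-1.6)·(0) + (-1.6)·(-2) + (0.4)·(-3) + (2.4)·(3)) / 4 = 10/4 = 2.5
  s[B,B] = ((2)·(2) + (0)·(0) + (-2)·(-2) + (-3)·(-3) + (3)·(3)) / 4 = 26/4 = 6.5
  Sample standard deviations s_i = √(s[i,i]):
  s(A) = √(2.8) = 1.6733
  s(B) = √(6.5) = 2.5495

Step 3 — r_{ij} = s_{ij} / (s_i · s_j):
  r[A,A] = 1 (diagonal).
  r[A,B] = 2.5 / (1.6733 · 2.5495) = 2.5 / 4.2661 = 0.586
  r[B,B] = 1 (diagonal).

R is symmetric with unit diagonal. Assembling:

R = [[1, 0.586],
 [0.586, 1]]


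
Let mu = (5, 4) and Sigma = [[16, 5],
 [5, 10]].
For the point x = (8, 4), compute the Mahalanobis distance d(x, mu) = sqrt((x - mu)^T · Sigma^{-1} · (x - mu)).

Step 1 — centre the observation: (x - mu) = (3, 0).

Step 2 — invert Sigma. det(Sigma) = 16·10 - (5)² = 135.
  Sigma^{-1} = (1/det) · [[d, -b], [-b, a]] = [[0.0741, -0.037],
 [-0.037, 0.1185]].

Step 3 — form the quadratic (x - mu)^T · Sigma^{-1} · (x - mu):
  Sigma^{-1} · (x - mu) = (0.2222, -0.1111).
  (x - mu)^T · [Sigma^{-1} · (x - mu)] = (3)·(0.2222) + (0)·(-0.1111) = 0.6667.

Step 4 — take square root: d = √(0.6667) ≈ 0.8165.

d(x, mu) = √(0.6667) ≈ 0.8165


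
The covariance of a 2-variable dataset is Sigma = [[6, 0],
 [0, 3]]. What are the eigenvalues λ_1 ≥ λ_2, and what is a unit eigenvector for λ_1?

Step 1 — characteristic polynomial of 2×2 Sigma:
  det(Sigma - λI) = λ² - trace · λ + det = 0.
  trace = 6 + 3 = 9, det = 6·3 - (0)² = 18.
Step 2 — discriminant:
  Δ = trace² - 4·det = 81 - 72 = 9.
Step 3 — eigenvalues:
  λ = (trace ± √Δ)/2 = (9 ± 3)/2,
  λ_1 = 6,  λ_2 = 3.

Step 4 — unit eigenvector for λ_1: Sigma is diagonal, so its eigenvectors are the coordinate axes. λ_1 = 6 is the diagonal entry on the first coordinate axis, hence
  v_1 = (1, 0) (||v_1|| = 1).

λ_1 = 6,  λ_2 = 3;  v_1 ≈ (1, 0)


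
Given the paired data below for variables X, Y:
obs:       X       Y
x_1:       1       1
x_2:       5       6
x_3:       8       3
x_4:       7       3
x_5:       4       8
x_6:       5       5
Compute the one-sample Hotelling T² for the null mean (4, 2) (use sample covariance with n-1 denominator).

Step 1 — sample mean vector:
  mean(X) = (1 + 5 + 8 + 7 + 4 + 5) / 6 = 30/6 = 5
  mean(Y) = (1 + 6 + 3 + 3 + 8 + 5) / 6 = 26/6 = 4.3333
  x̄ = (5, 4.3333),  deviation x̄ - mu_0 = (5, 4.3333) - (4, 2) = (1, 2.3333).

Step 2 — sample covariance matrix, S[i,j] = (1/(n-1)) · Σ_k (x_{k,i} - mean_i) · (x_{k,j} - mean_j), divisor n-1 = 5:
  S[X,X] = ((-4)·(-4) + (0)·(0) + (3)·(3) + (2)·(2) + (-1)·(-1) + (0)·(0)) / 5 = 30/5 = 6
  S[X,Y] = ((-4)·(-3.3333) + (0)·(1.6667) + (3)·(-1.3333) + (2)·(-1.3333) + (-1)·(3.6667) + (0)·(0.6667)) / 5 = 3/5 = 0.6
  S[Y,Y] = ((-3.3333)·(-3.3333) + (1.6667)·(1.6667) + (-1.3333)·(-1.3333) + (-1.3333)·(-1.3333) + (3.6667)·(3.6667) + (0.6667)·(0.6667)) / 5 = 31.3333/5 = 6.2667
  S = [[6, 0.6],
 [0.6, 6.2667]].

Step 3 — invert S. det(S) = 6·6.2667 - (0.6)² = 37.24.
  S^{-1} = (1/det) · [[d, -b], [-b, a]] = [[0.1683, -0.0161],
 [-0.0161, 0.1611]].

Step 4 — quadratic form (x̄ - mu_0)^T · S^{-1} · (x̄ - mu_0):
  S^{-1} · (x̄ - mu_0) = (0.1307, 0.3598),
  (x̄ - mu_0)^T · [...] = (1)·(0.1307) + (2.3333)·(0.3598) = 0.9703.

Step 5 — scale by n: T² = 6 · 0.9703 = 5.8217.

T² ≈ 5.8217


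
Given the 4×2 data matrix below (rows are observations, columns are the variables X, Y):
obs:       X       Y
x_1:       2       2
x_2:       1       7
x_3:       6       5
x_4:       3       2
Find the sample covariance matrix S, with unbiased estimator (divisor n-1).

Step 1 — column means:
  mean(X) = (2 + 1 + 6 + 3) / 4 = 12/4 = 3
  mean(Y) = (2 + 7 + 5 + 2) / 4 = 16/4 = 4

Step 2 — sample covariance S[i,j] = (1/(n-1)) · Σ_k (x_{k,i} - mean_i) · (x_{k,j} - mean_j), with n-1 = 3.
  S[X,X] = ((-1)·(-1) + (-2)·(-2) + (3)·(3) + (0)·(0)) / 3 = 14/3 = 4.6667
  S[X,Y] = ((-1)·(-2) + (-2)·(3) + (3)·(1) + (0)·(-2)) / 3 = -1/3 = -0.3333
  S[Y,Y] = ((-2)·(-2) + (3)·(3) + (1)·(1) + (-2)·(-2)) / 3 = 18/3 = 6

S is symmetric (S[j,i] = S[i,j]). Assembling:

S = [[4.6667, -0.3333],
 [-0.3333, 6]]


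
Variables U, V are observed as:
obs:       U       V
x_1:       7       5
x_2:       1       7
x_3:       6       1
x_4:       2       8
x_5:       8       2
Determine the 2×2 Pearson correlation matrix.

Step 1 — column means:
  mean(U) = (7 + 1 + 6 + 2 + 8) / 5 = 24/5 = 4.8
  mean(V) = (5 + 7 + 1 + 8 + 2) / 5 = 23/5 = 4.6

Step 2 — sample variances and covariances s[i,j] = (1/(n-1)) · Σ_k (x_{k,i} - mean_i) · (x_{k,j} - mean_j), with n-1 = 4:
  s[U,U] = ((2.2)·(2.2) + (-3.8)·(-3.8) + (1.2)·(1.2) + (-2.8)·(-2.8) + (3.2)·(3.2)) / 4 = 38.8/4 = 9.7
  s[U,V] = ((2.2)·(0.4) + (-3.8)·(2.4) + (1.2)·(-3.6) + (-2.8)·(3.4) + (3.2)·(-2.6)) / 4 = -30.4/4 = -7.6
  s[V,V] = ((0.4)·(0.4) + (2.4)·(2.4) + (-3.6)·(-3.6) + (3.4)·(3.4) + (-2.6)·(-2.6)) / 4 = 37.2/4 = 9.3
  Sample standard deviations s_i = √(s[i,i]):
  s(U) = √(9.7) = 3.1145
  s(V) = √(9.3) = 3.0496

Step 3 — r_{ij} = s_{ij} / (s_i · s_j):
  r[U,U] = 1 (diagonal).
  r[U,V] = -7.6 / (3.1145 · 3.0496) = -7.6 / 9.4979 = -0.8002
  r[V,V] = 1 (diagonal).

R is symmetric with unit diagonal. Assembling:

R = [[1, -0.8002],
 [-0.8002, 1]]


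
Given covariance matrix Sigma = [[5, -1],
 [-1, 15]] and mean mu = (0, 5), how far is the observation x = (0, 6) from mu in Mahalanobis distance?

Step 1 — centre the observation: (x - mu) = (0, 1).

Step 2 — invert Sigma. det(Sigma) = 5·15 - (-1)² = 74.
  Sigma^{-1} = (1/det) · [[d, -b], [-b, a]] = [[0.2027, 0.0135],
 [0.0135, 0.0676]].

Step 3 — form the quadratic (x - mu)^T · Sigma^{-1} · (x - mu):
  Sigma^{-1} · (x - mu) = (0.0135, 0.0676).
  (x - mu)^T · [Sigma^{-1} · (x - mu)] = (0)·(0.0135) + (1)·(0.0676) = 0.0676.

Step 4 — take square root: d = √(0.0676) ≈ 0.2599.

d(x, mu) = √(0.0676) ≈ 0.2599


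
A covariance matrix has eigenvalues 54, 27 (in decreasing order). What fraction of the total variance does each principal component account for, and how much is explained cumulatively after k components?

Step 1 — total variance = trace(Sigma) = Σ λ_i = 54 + 27 = 81.

Step 2 — fraction explained by component i = λ_i / Σ λ:
  PC1: 54/81 = 0.6667
  PC2: 27/81 = 0.3333

Step 3 — cumulative fraction after k components = (λ_1 + ... + λ_k) / Σ λ:
  k = 1: 54/81 = 0.6667
  k = 2: (54 + 27)/81 = 81/81 = 1

Summary (fraction, with percent):

explained: PC1 0.6667 (66.67%), PC2 0.3333 (33.33%);  cumulative: 0.6667, 1


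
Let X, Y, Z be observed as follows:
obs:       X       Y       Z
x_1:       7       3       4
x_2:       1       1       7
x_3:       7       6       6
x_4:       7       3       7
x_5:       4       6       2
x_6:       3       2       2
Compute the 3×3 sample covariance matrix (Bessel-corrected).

Step 1 — column means:
  mean(X) = (7 + 1 + 7 + 7 + 4 + 3) / 6 = 29/6 = 4.8333
  mean(Y) = (3 + 1 + 6 + 3 + 6 + 2) / 6 = 21/6 = 3.5
  mean(Z) = (4 + 7 + 6 + 7 + 2 + 2) / 6 = 28/6 = 4.6667

Step 2 — sample covariance S[i,j] = (1/(n-1)) · Σ_k (x_{k,i} - mean_i) · (x_{k,j} - mean_j), with n-1 = 5.
  S[X,X] = ((2.1667)·(2.1667) + (-3.8333)·(-3.8333) + (2.1667)·(2.1667) + (2.1667)·(2.1667) + (-0.8333)·(-0.8333) + (-1.8333)·(-1.8333)) / 5 = 32.8333/5 = 6.5667
  S[X,Y] = ((2.1667)·(-0.5) + (-3.8333)·(-2.5) + (2.1667)·(2.5) + (2.1667)·(-0.5) + (-0.8333)·(2.5) + (-1.8333)·(-1.5)) / 5 = 13.5/5 = 2.7
  S[X,Z] = ((2.1667)·(-0.6667) + (-3.8333)·(2.3333) + (2.1667)·(1.3333) + (2.1667)·(2.3333) + (-0.8333)·(-2.6667) + (-1.8333)·(-2.6667)) / 5 = 4.6667/5 = 0.9333
  S[Y,Y] = ((-0.5)·(-0.5) + (-2.5)·(-2.5) + (2.5)·(2.5) + (-0.5)·(-0.5) + (2.5)·(2.5) + (-1.5)·(-1.5)) / 5 = 21.5/5 = 4.3
  S[Y,Z] = ((-0.5)·(-0.6667) + (-2.5)·(2.3333) + (2.5)·(1.3333) + (-0.5)·(2.3333) + (2.5)·(-2.6667) + (-1.5)·(-2.6667)) / 5 = -6/5 = -1.2
  S[Z,Z] = ((-0.6667)·(-0.6667) + (2.3333)·(2.3333) + (1.3333)·(1.3333) + (2.3333)·(2.3333) + (-2.6667)·(-2.6667) + (-2.6667)·(-2.6667)) / 5 = 27.3333/5 = 5.4667

S is symmetric (S[j,i] = S[i,j]). Assembling:

S = [[6.5667, 2.7, 0.9333],
 [2.7, 4.3, -1.2],
 [0.9333, -1.2, 5.4667]]


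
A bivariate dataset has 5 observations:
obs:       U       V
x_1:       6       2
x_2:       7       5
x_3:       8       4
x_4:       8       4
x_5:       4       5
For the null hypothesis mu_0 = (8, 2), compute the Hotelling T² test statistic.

Step 1 — sample mean vector:
  mean(U) = (6 + 7 + 8 + 8 + 4) / 5 = 33/5 = 6.6
  mean(V) = (2 + 5 + 4 + 4 + 5) / 5 = 20/5 = 4
  x̄ = (6.6, 4),  deviation x̄ - mu_0 = (6.6, 4) - (8, 2) = (-1.4, 2).

Step 2 — sample covariance matrix, S[i,j] = (1/(n-1)) · Σ_k (x_{k,i} - mean_i) · (x_{k,j} - mean_j), divisor n-1 = 4:
  S[U,U] = ((-0.6)·(-0.6) + (0.4)·(0.4) + (1.4)·(1.4) + (1.4)·(1.4) + (-2.6)·(-2.6)) / 4 = 11.2/4 = 2.8
  S[U,V] = ((-0.6)·(-2) + (0.4)·(1) + (1.4)·(0) + (1.4)·(0) + (-2.6)·(1)) / 4 = -1/4 = -0.25
  S[V,V] = ((-2)·(-2) + (1)·(1) + (0)·(0) + (0)·(0) + (1)·(1)) / 4 = 6/4 = 1.5
  S = [[2.8, -0.25],
 [-0.25, 1.5]].

Step 3 — invert S. det(S) = 2.8·1.5 - (-0.25)² = 4.1375.
  S^{-1} = (1/det) · [[d, -b], [-b, a]] = [[0.3625, 0.0604],
 [0.0604, 0.6767]].

Step 4 — quadratic form (x̄ - mu_0)^T · S^{-1} · (x̄ - mu_0):
  S^{-1} · (x̄ - mu_0) = (-0.3867, 1.2689),
  (x̄ - mu_0)^T · [...] = (-1.4)·(-0.3867) + (2)·(1.2689) = 3.0792.

Step 5 — scale by n: T² = 5 · 3.0792 = 15.3958.

T² ≈ 15.3958


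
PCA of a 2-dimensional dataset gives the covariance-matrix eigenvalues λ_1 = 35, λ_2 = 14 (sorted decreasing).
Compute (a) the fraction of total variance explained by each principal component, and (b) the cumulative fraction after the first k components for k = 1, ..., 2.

Step 1 — total variance = trace(Sigma) = Σ λ_i = 35 + 14 = 49.

Step 2 — fraction explained by component i = λ_i / Σ λ:
  PC1: 35/49 = 0.7143
  PC2: 14/49 = 0.2857

Step 3 — cumulative fraction after k components = (λ_1 + ... + λ_k) / Σ λ:
  k = 1: 35/49 = 0.7143
  k = 2: (35 + 14)/49 = 49/49 = 1

Summary (fraction, with percent):

explained: PC1 0.7143 (71.43%), PC2 0.2857 (28.57%);  cumulative: 0.7143, 1


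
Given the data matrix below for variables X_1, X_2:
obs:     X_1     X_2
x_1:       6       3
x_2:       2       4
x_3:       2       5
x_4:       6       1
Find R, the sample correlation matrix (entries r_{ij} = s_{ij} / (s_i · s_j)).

Step 1 — column means:
  mean(X_1) = (6 + 2 + 2 + 6) / 4 = 16/4 = 4
  mean(X_2) = (3 + 4 + 5 + 1) / 4 = 13/4 = 3.25

Step 2 — sample variances and covariances s[i,j] = (1/(n-1)) · Σ_k (x_{k,i} - mean_i) · (x_{k,j} - mean_j), with n-1 = 3:
  s[X_1,X_1] = ((2)·(2) + (-2)·(-2) + (-2)·(-2) + (2)·(2)) / 3 = 16/3 = 5.3333
  s[X_1,X_2] = ((2)·(-0.25) + (-2)·(0.75) + (-2)·(1.75) + (2)·(-2.25)) / 3 = -10/3 = -3.3333
  s[X_2,X_2] = ((-0.25)·(-0.25) + (0.75)·(0.75) + (1.75)·(1.75) + (-2.25)·(-2.25)) / 3 = 8.75/3 = 2.9167
  Sample standard deviations s_i = √(s[i,i]):
  s(X_1) = √(5.3333) = 2.3094
  s(X_2) = √(2.9167) = 1.7078

Step 3 — r_{ij} = s_{ij} / (s_i · s_j):
  r[X_1,X_1] = 1 (diagonal).
  r[X_1,X_2] = -3.3333 / (2.3094 · 1.7078) = -3.3333 / 3.9441 = -0.8452
  r[X_2,X_2] = 1 (diagonal).

R is symmetric with unit diagonal. Assembling:

R = [[1, -0.8452],
 [-0.8452, 1]]


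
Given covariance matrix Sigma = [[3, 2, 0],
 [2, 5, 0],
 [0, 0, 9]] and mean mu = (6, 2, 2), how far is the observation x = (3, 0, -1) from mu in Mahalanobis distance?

Step 1 — centre the observation: (x - mu) = (-3, -2, -3).

Step 2 — invert Sigma (cofactor / det for 3×3, or solve directly):
  Sigma^{-1} = [[0.4545, -0.1818, 0],
 [-0.1818, 0.2727, 0],
 [0, 0, 0.1111]].

Step 3 — form the quadratic (x - mu)^T · Sigma^{-1} · (x - mu):
  Sigma^{-1} · (x - mu) = (-1, 0, -0.3333).
  (x - mu)^T · [Sigma^{-1} · (x - mu)] = (-3)·(-1) + (-2)·(0) + (-3)·(-0.3333) = 4.

Step 4 — take square root: d = √(4) ≈ 2.

d(x, mu) = √(4) ≈ 2


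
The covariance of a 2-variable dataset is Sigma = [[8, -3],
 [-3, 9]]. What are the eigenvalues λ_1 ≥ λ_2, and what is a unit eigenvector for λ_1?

Step 1 — characteristic polynomial of 2×2 Sigma:
  det(Sigma - λI) = λ² - trace · λ + det = 0.
  trace = 8 + 9 = 17, det = 8·9 - (-3)² = 63.
Step 2 — discriminant:
  Δ = trace² - 4·det = 289 - 252 = 37.
Step 3 — eigenvalues:
  λ = (trace ± √Δ)/2 = (17 ± 6.0828)/2,
  λ_1 = 11.5414,  λ_2 = 5.4586.

Step 4 — unit eigenvector for λ_1: solve (Sigma - λ_1 I)v = 0. First row:
  (8 - 11.5414)·v_x + (-3)·v_y = 0, i.e. (-3.5414)·v_x + (-3)·v_y = 0,
  so v ∝ (b, λ_1 - a) = (-3, 3.5414); multiply by -1 so the first entry is positive: u = (3, -3.5414).
  ||u|| = √((3)² + (-3.5414)²) = √(21.5414) ≈ 4.6413,
  v_1 = u/||u|| ≈ (0.6464, -0.763) (||v_1|| = 1).

λ_1 = 11.5414,  λ_2 = 5.4586;  v_1 ≈ (0.6464, -0.763)


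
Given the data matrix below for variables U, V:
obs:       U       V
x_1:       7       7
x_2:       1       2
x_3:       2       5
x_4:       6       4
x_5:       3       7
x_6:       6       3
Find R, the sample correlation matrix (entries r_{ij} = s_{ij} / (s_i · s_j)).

Step 1 — column means:
  mean(U) = (7 + 1 + 2 + 6 + 3 + 6) / 6 = 25/6 = 4.1667
  mean(V) = (7 + 2 + 5 + 4 + 7 + 3) / 6 = 28/6 = 4.6667

Step 2 — sample variances and covariances s[i,j] = (1/(n-1)) · Σ_k (x_{k,i} - mean_i) · (x_{k,j} - mean_j), with n-1 = 5:
  s[U,U] = ((2.8333)·(2.8333) + (-3.1667)·(-3.1667) + (-2.1667)·(-2.1667) + (1.8333)·(1.8333) + (-1.1667)·(-1.1667) + (1.8333)·(1.8333)) / 5 = 30.8333/5 = 6.1667
  s[U,V] = ((2.8333)·(2.3333) + (-3.1667)·(-2.6667) + (-2.1667)·(0.3333) + (1.8333)·(-0.6667) + (-1.1667)·(2.3333) + (1.8333)·(-1.6667)) / 5 = 7.3333/5 = 1.4667
  s[V,V] = ((2.3333)·(2.3333) + (-2.6667)·(-2.6667) + (0.3333)·(0.3333) + (-0.6667)·(-0.6667) + (2.3333)·(2.3333) + (-1.6667)·(-1.6667)) / 5 = 21.3333/5 = 4.2667
  Sample standard deviations s_i = √(s[i,i]):
  s(U) = √(6.1667) = 2.4833
  s(V) = √(4.2667) = 2.0656

Step 3 — r_{ij} = s_{ij} / (s_i · s_j):
  r[U,U] = 1 (diagonal).
  r[U,V] = 1.4667 / (2.4833 · 2.0656) = 1.4667 / 5.1294 = 0.2859
  r[V,V] = 1 (diagonal).

R is symmetric with unit diagonal. Assembling:

R = [[1, 0.2859],
 [0.2859, 1]]


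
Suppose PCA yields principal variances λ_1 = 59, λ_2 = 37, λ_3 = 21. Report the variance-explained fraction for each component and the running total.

Step 1 — total variance = trace(Sigma) = Σ λ_i = 59 + 37 + 21 = 117.

Step 2 — fraction explained by component i = λ_i / Σ λ:
  PC1: 59/117 = 0.5043
  PC2: 37/117 = 0.3162
  PC3: 21/117 = 0.1795

Step 3 — cumulative fraction after k components = (λ_1 + ... + λ_k) / Σ λ:
  k = 1: 59/117 = 0.5043
  k = 2: (59 + 37)/117 = 96/117 = 0.8205
  k = 3: (59 + 37 + 21)/117 = 117/117 = 1

Summary (fraction, with percent):

explained: PC1 0.5043 (50.43%), PC2 0.3162 (31.62%), PC3 0.1795 (17.95%);  cumulative: 0.5043, 0.8205, 1


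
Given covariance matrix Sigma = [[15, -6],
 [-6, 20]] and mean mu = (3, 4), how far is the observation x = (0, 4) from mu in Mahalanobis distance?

Step 1 — centre the observation: (x - mu) = (-3, 0).

Step 2 — invert Sigma. det(Sigma) = 15·20 - (-6)² = 264.
  Sigma^{-1} = (1/det) · [[d, -b], [-b, a]] = [[0.0758, 0.0227],
 [0.0227, 0.0568]].

Step 3 — form the quadratic (x - mu)^T · Sigma^{-1} · (x - mu):
  Sigma^{-1} · (x - mu) = (-0.2273, -0.0682).
  (x - mu)^T · [Sigma^{-1} · (x - mu)] = (-3)·(-0.2273) + (0)·(-0.0682) = 0.6818.

Step 4 — take square root: d = √(0.6818) ≈ 0.8257.

d(x, mu) = √(0.6818) ≈ 0.8257


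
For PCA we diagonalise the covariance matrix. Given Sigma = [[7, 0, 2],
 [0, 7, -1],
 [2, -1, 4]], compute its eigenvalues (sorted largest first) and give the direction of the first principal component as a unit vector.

Step 1 — characteristic polynomial p(λ) = det(λI - Sigma) = λ³ - tr·λ² + c_1·λ - det, where tr = trace, c_1 = sum of the principal 2×2 minors, det = det(Sigma):
  tr = 7 + 7 + 4 = 18,
  c_1 = (7·7 - (0)²) + (7·4 - (2)²) + (7·4 - (-1)²) = 49 + 24 + 27 = 100,
  det = 7·(7·4 - (-1)²) - (0)·((0)·4 - (-1)·(2)) + (2)·((0)·(-1) - 7·(2)) = 7·(27) - (0)·(2) + (2)·(-14) = 161.
  So p(λ) = λ³ - 18λ² + 100λ - 161.
Step 2 — look for an integer root (rational root theorem: any rational root is an integer divisor of 161). Testing λ = 7:
  p(7) = 343 - 882 + 700 - 161 = 0  ✓
  Dividing out (λ - 7): p(λ) = (λ - 7)(λ² - 11λ + 23).
Step 3 — remaining eigenvalues from the quadratic λ² - 11λ + 23 = 0:
  Δ = 11² - 4·23 = 121 - 92 = 29,  λ = (11 ± √29)/2 = (11 ± 5.3852)/2 ≈ 8.1926 or 2.8074.
  Sorted: λ_1 = 8.1926,  λ_2 = 7,  λ_3 = 2.8074  (check: sum = 18 = tr ✓).

Step 4 — unit eigenvector for λ_1 ≈ 8.1926: v spans the null space of (Sigma - λ_1 I), whose rows are
  r_1 = (-1.1926, 0, 2),  r_2 = (0, -1.1926, -1),  r_3 = (2, -1, -4.1926).
  v is orthogonal to every row, so take v ∝ r_1 × r_2 = ((0)·(-1) - (2)·(-1.1926), (2)·(0) - (-1.1926)·(-1), (-1.1926)·(-1.1926) - (0)·(0)) ≈ (2.3852, -1.1926, 1.4223).
  Let u = (2.3852, -1.1926, 1.4223).
  ||u|| = √((2.3852)² + (-1.1926)² + (1.4223)²) = √(9.1341) ≈ 3.0223,  v_1 = u/||u|| ≈ (0.7892, -0.3946, 0.4706) (||v_1|| = 1).

λ_1 = 8.1926,  λ_2 = 7,  λ_3 = 2.8074;  v_1 ≈ (0.7892, -0.3946, 0.4706)


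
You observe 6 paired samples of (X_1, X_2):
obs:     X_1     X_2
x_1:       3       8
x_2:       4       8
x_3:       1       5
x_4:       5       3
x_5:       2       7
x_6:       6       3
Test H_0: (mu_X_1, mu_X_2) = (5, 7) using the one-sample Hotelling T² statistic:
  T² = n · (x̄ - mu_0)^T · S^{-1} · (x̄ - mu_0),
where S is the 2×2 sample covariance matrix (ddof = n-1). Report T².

Step 1 — sample mean vector:
  mean(X_1) = (3 + 4 + 1 + 5 + 2 + 6) / 6 = 21/6 = 3.5
  mean(X_2) = (8 + 8 + 5 + 3 + 7 + 3) / 6 = 34/6 = 5.6667
  x̄ = (3.5, 5.6667),  deviation x̄ - mu_0 = (3.5, 5.6667) - (5, 7) = (-1.5, -1.3333).

Step 2 — sample covariance matrix, S[i,j] = (1/(n-1)) · Σ_k (x_{k,i} - mean_i) · (x_{k,j} - mean_j), divisor n-1 = 5:
  S[X_1,X_1] = ((-0.5)·(-0.5) + (0.5)·(0.5) + (-2.5)·(-2.5) + (1.5)·(1.5) + (-1.5)·(-1.5) + (2.5)·(2.5)) / 5 = 17.5/5 = 3.5
  S[X_1,X_2] = ((-0.5)·(2.3333) + (0.5)·(2.3333) + (-2.5)·(-0.6667) + (1.5)·(-2.6667) + (-1.5)·(1.3333) + (2.5)·(-2.6667)) / 5 = -11/5 = -2.2
  S[X_2,X_2] = ((2.3333)·(2.3333) + (2.3333)·(2.3333) + (-0.6667)·(-0.6667) + (-2.6667)·(-2.6667) + (1.3333)·(1.3333) + (-2.6667)·(-2.6667)) / 5 = 27.3333/5 = 5.4667
  S = [[3.5, -2.2],
 [-2.2, 5.4667]].

Step 3 — invert S. det(S) = 3.5·5.4667 - (-2.2)² = 14.2933.
  S^{-1} = (1/det) · [[d, -b], [-b, a]] = [[0.3825, 0.1539],
 [0.1539, 0.2449]].

Step 4 — quadratic form (x̄ - mu_0)^T · S^{-1} · (x̄ - mu_0):
  S^{-1} · (x̄ - mu_0) = (-0.7789, -0.5574),
  (x̄ - mu_0)^T · [...] = (-1.5)·(-0.7789) + (-1.3333)·(-0.5574) = 1.9115.

Step 5 — scale by n: T² = 6 · 1.9115 = 11.4692.

T² ≈ 11.4692


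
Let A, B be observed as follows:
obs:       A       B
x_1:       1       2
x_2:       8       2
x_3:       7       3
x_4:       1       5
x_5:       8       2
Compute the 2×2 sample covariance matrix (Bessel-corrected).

Step 1 — column means:
  mean(A) = (1 + 8 + 7 + 1 + 8) / 5 = 25/5 = 5
  mean(B) = (2 + 2 + 3 + 5 + 2) / 5 = 14/5 = 2.8

Step 2 — sample covariance S[i,j] = (1/(n-1)) · Σ_k (x_{k,i} - mean_i) · (x_{k,j} - mean_j), with n-1 = 4.
  S[A,A] = ((-4)·(-4) + (3)·(3) + (2)·(2) + (-4)·(-4) + (3)·(3)) / 4 = 54/4 = 13.5
  S[A,B] = ((-4)·(-0.8) + (3)·(-0.8) + (2)·(0.2) + (-4)·(2.2) + (3)·(-0.8)) / 4 = -10/4 = -2.5
  S[B,B] = ((-0.8)·(-0.8) + (-0.8)·(-0.8) + (0.2)·(0.2) + (2.2)·(2.2) + (-0.8)·(-0.8)) / 4 = 6.8/4 = 1.7

S is symmetric (S[j,i] = S[i,j]). Assembling:

S = [[13.5, -2.5],
 [-2.5, 1.7]]


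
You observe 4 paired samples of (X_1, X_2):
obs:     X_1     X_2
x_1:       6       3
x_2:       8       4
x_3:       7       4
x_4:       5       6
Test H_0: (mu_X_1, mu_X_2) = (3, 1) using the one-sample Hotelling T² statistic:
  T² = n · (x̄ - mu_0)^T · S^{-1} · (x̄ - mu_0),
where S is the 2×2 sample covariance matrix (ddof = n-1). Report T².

Step 1 — sample mean vector:
  mean(X_1) = (6 + 8 + 7 + 5) / 4 = 26/4 = 6.5
  mean(X_2) = (3 + 4 + 4 + 6) / 4 = 17/4 = 4.25
  x̄ = (6.5, 4.25),  deviation x̄ - mu_0 = (6.5, 4.25) - (3, 1) = (3.5, 3.25).

Step 2 — sample covariance matrix, S[i,j] = (1/(n-1)) · Σ_k (x_{k,i} - mean_i) · (x_{k,j} - mean_j), divisor n-1 = 3:
  S[X_1,X_1] = ((-0.5)·(-0.5) + (1.5)·(1.5) + (0.5)·(0.5) + (-1.5)·(-1.5)) / 3 = 5/3 = 1.6667
  S[X_1,X_2] = ((-0.5)·(-1.25) + (1.5)·(-0.25) + (0.5)·(-0.25) + (-1.5)·(1.75)) / 3 = -2.5/3 = -0.8333
  S[X_2,X_2] = ((-1.25)·(-1.25) + (-0.25)·(-0.25) + (-0.25)·(-0.25) + (1.75)·(1.75)) / 3 = 4.75/3 = 1.5833
  S = [[1.6667, -0.8333],
 [-0.8333, 1.5833]].

Step 3 — invert S. det(S) = 1.6667·1.5833 - (-0.8333)² = 1.9444.
  S^{-1} = (1/det) · [[d, -b], [-b, a]] = [[0.8143, 0.4286],
 [0.4286, 0.8571]].

Step 4 — quadratic form (x̄ - mu_0)^T · S^{-1} · (x̄ - mu_0):
  S^{-1} · (x̄ - mu_0) = (4.2429, 4.2857),
  (x̄ - mu_0)^T · [...] = (3.5)·(4.2429) + (3.25)·(4.2857) = 28.7786.

Step 5 — scale by n: T² = 4 · 28.7786 = 115.1143.

T² ≈ 115.1143


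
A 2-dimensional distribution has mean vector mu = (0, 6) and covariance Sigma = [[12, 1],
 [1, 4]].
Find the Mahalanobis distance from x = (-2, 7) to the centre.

Step 1 — centre the observation: (x - mu) = (-2, 1).

Step 2 — invert Sigma. det(Sigma) = 12·4 - (1)² = 47.
  Sigma^{-1} = (1/det) · [[d, -b], [-b, a]] = [[0.0851, -0.0213],
 [-0.0213, 0.2553]].

Step 3 — form the quadratic (x - mu)^T · Sigma^{-1} · (x - mu):
  Sigma^{-1} · (x - mu) = (-0.1915, 0.2979).
  (x - mu)^T · [Sigma^{-1} · (x - mu)] = (-2)·(-0.1915) + (1)·(0.2979) = 0.6809.

Step 4 — take square root: d = √(0.6809) ≈ 0.8251.

d(x, mu) = √(0.6809) ≈ 0.8251


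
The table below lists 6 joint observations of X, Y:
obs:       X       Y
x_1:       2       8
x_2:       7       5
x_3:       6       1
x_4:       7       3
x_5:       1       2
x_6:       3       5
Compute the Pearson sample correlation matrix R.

Step 1 — column means:
  mean(X) = (2 + 7 + 6 + 7 + 1 + 3) / 6 = 26/6 = 4.3333
  mean(Y) = (8 + 5 + 1 + 3 + 2 + 5) / 6 = 24/6 = 4

Step 2 — sample variances and covariances s[i,j] = (1/(n-1)) · Σ_k (x_{k,i} - mean_i) · (x_{k,j} - mean_j), with n-1 = 5:
  s[X,X] = ((-2.3333)·(-2.3333) + (2.6667)·(2.6667) + (1.6667)·(1.6667) + (2.6667)·(2.6667) + (-3.3333)·(-3.3333) + (-1.3333)·(-1.3333)) / 5 = 35.3333/5 = 7.0667
  s[X,Y] = ((-2.3333)·(4) + (2.6667)·(1) + (1.6667)·(-3) + (2.6667)·(-1) + (-3.3333)·(-2) + (-1.3333)·(1)) / 5 = -9/5 = -1.8
  s[Y,Y] = ((4)·(4) + (1)·(1) + (-3)·(-3) + (-1)·(-1) + (-2)·(-2) + (1)·(1)) / 5 = 32/5 = 6.4
  Sample standard deviations s_i = √(s[i,i]):
  s(X) = √(7.0667) = 2.6583
  s(Y) = √(6.4) = 2.5298

Step 3 — r_{ij} = s_{ij} / (s_i · s_j):
  r[X,X] = 1 (diagonal).
  r[X,Y] = -1.8 / (2.6583 · 2.5298) = -1.8 / 6.7251 = -0.2677
  r[Y,Y] = 1 (diagonal).

R is symmetric with unit diagonal. Assembling:

R = [[1, -0.2677],
 [-0.2677, 1]]


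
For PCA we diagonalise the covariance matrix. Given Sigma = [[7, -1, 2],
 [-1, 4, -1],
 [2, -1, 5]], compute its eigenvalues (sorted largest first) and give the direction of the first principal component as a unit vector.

Step 1 — characteristic polynomial p(λ) = det(λI - Sigma) = λ³ - tr·λ² + c_1·λ - det, where tr = trace, c_1 = sum of the principal 2×2 minors, det = det(Sigma):
  tr = 7 + 4 + 5 = 16,
  c_1 = (7·4 - (-1)²) + (7·5 - (2)²) + (4·5 - (-1)²) = 27 + 31 + 19 = 77,
  det = 7·(4·5 - (-1)²) - (-1)·((-1)·5 - (-1)·(2)) + (2)·((-1)·(-1) - 4·(2)) = 7·(19) - (-1)·(-3) + (2)·(-7) = 116.
  So p(λ) = λ³ - 16λ² + 77λ - 116.
Step 2 — look for an integer root (rational root theorem: any rational root is an integer divisor of 116). Testing λ = 4:
  p(4) = 64 - 256 + 308 - 116 = 0  ✓
  Dividing out (λ - 4): p(λ) = (λ - 4)(λ² - 12λ + 29).
Step 3 — remaining eigenvalues from the quadratic λ² - 12λ + 29 = 0:
  Δ = 12² - 4·29 = 144 - 116 = 28,  λ = (12 ± √28)/2 = (12 ± 5.2915)/2 ≈ 8.6458 or 3.3542.
  Sorted: λ_1 = 8.6458,  λ_2 = 4,  λ_3 = 3.3542  (check: sum = 16 = tr ✓).

Step 4 — unit eigenvector for λ_1 ≈ 8.6458: v spans the null space of (Sigma - λ_1 I), whose rows are
  r_1 = (-1.6458, -1, 2),  r_2 = (-1, -4.6458, -1),  r_3 = (2, -1, -3.6458).
  v is orthogonal to every row, so take v ∝ r_1 × r_2 = ((-1)·(-1) - (2)·(-4.6458), (2)·(-1) - (-1.6458)·(-1), (-1.6458)·(-4.6458) - (-1)·(-1)) ≈ (10.2915, -3.6458, 6.6458).
  Let u = (10.2915, -3.6458, 6.6458).
  ||u|| = √((10.2915)² + (-3.6458)² + (6.6458)²) = √(163.3725) ≈ 12.7817,  v_1 = u/||u|| ≈ (0.8052, -0.2852, 0.5199) (||v_1|| = 1).

λ_1 = 8.6458,  λ_2 = 4,  λ_3 = 3.3542;  v_1 ≈ (0.8052, -0.2852, 0.5199)


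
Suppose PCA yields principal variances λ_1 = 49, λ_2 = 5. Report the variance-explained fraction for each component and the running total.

Step 1 — total variance = trace(Sigma) = Σ λ_i = 49 + 5 = 54.

Step 2 — fraction explained by component i = λ_i / Σ λ:
  PC1: 49/54 = 0.9074
  PC2: 5/54 = 0.0926

Step 3 — cumulative fraction after k components = (λ_1 + ... + λ_k) / Σ λ:
  k = 1: 49/54 = 0.9074
  k = 2: (49 + 5)/54 = 54/54 = 1

Summary (fraction, with percent):

explained: PC1 0.9074 (90.74%), PC2 0.0926 (9.26%);  cumulative: 0.9074, 1


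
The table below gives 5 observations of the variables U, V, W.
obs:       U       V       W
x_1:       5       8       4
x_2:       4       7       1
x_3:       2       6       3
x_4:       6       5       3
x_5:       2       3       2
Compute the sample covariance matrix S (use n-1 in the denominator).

Step 1 — column means:
  mean(U) = (5 + 4 + 2 + 6 + 2) / 5 = 19/5 = 3.8
  mean(V) = (8 + 7 + 6 + 5 + 3) / 5 = 29/5 = 5.8
  mean(W) = (4 + 1 + 3 + 3 + 2) / 5 = 13/5 = 2.6

Step 2 — sample covariance S[i,j] = (1/(n-1)) · Σ_k (x_{k,i} - mean_i) · (x_{k,j} - mean_j), with n-1 = 4.
  S[U,U] = ((1.2)·(1.2) + (0.2)·(0.2) + (-1.8)·(-1.8) + (2.2)·(2.2) + (-1.8)·(-1.8)) / 4 = 12.8/4 = 3.2
  S[U,V] = ((1.2)·(2.2) + (0.2)·(1.2) + (-1.8)·(0.2) + (2.2)·(-0.8) + (-1.8)·(-2.8)) / 4 = 5.8/4 = 1.45
  S[U,W] = ((1.2)·(1.4) + (0.2)·(-1.6) + (-1.8)·(0.4) + (2.2)·(0.4) + (-1.8)·(-0.6)) / 4 = 2.6/4 = 0.65
  S[V,V] = ((2.2)·(2.2) + (1.2)·(1.2) + (0.2)·(0.2) + (-0.8)·(-0.8) + (-2.8)·(-2.8)) / 4 = 14.8/4 = 3.7
  S[V,W] = ((2.2)·(1.4) + (1.2)·(-1.6) + (0.2)·(0.4) + (-0.8)·(0.4) + (-2.8)·(-0.6)) / 4 = 2.6/4 = 0.65
  S[W,W] = ((1.4)·(1.4) + (-1.6)·(-1.6) + (0.4)·(0.4) + (0.4)·(0.4) + (-0.6)·(-0.6)) / 4 = 5.2/4 = 1.3

S is symmetric (S[j,i] = S[i,j]). Assembling:

S = [[3.2, 1.45, 0.65],
 [1.45, 3.7, 0.65],
 [0.65, 0.65, 1.3]]


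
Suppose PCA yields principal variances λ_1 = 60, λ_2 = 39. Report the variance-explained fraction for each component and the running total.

Step 1 — total variance = trace(Sigma) = Σ λ_i = 60 + 39 = 99.

Step 2 — fraction explained by component i = λ_i / Σ λ:
  PC1: 60/99 = 0.6061
  PC2: 39/99 = 0.3939

Step 3 — cumulative fraction after k components = (λ_1 + ... + λ_k) / Σ λ:
  k = 1: 60/99 = 0.6061
  k = 2: (60 + 39)/99 = 99/99 = 1

Summary (fraction, with percent):

explained: PC1 0.6061 (60.61%), PC2 0.3939 (39.39%);  cumulative: 0.6061, 1


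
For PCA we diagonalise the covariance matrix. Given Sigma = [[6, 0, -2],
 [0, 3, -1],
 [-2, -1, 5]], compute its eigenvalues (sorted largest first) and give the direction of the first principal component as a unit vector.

Step 1 — characteristic polynomial p(λ) = det(λI - Sigma) = λ³ - tr·λ² + c_1·λ - det, where tr = trace, c_1 = sum of the principal 2×2 minors, det = det(Sigma):
  tr = 6 + 3 + 5 = 14,
  c_1 = (6·3 - (0)²) + (6·5 - (-2)²) + (3·5 - (-1)²) = 18 + 26 + 14 = 58,
  det = 6·(3·5 - (-1)²) - (0)·((0)·5 - (-1)·(-2)) + (-2)·((0)·(-1) - 3·(-2)) = 6·(14) - (0)·(-2) + (-2)·(6) = 72.
  So p(λ) = λ³ - 14λ² + 58λ - 72.
Step 2 — look for an integer root (rational root theorem: any rational root is an integer divisor of 72). Testing λ = 4:
  p(4) = 64 - 224 + 232 - 72 = 0  ✓
  Dividing out (λ - 4): p(λ) = (λ - 4)(λ² - 10λ + 18).
Step 3 — remaining eigenvalues from the quadratic λ² - 10λ + 18 = 0:
  Δ = 10² - 4·18 = 100 - 72 = 28,  λ = (10 ± √28)/2 = (10 ± 5.2915)/2 ≈ 7.6458 or 2.3542.
  Sorted: λ_1 = 7.6458,  λ_2 = 4,  λ_3 = 2.3542  (check: sum = 14 = tr ✓).

Step 4 — unit eigenvector for λ_1 ≈ 7.6458: v spans the null space of (Sigma - λ_1 I), whose rows are
  r_1 = (-1.6458, 0, -2),  r_2 = (0, -4.6458, -1),  r_3 = (-2, -1, -2.6458).
  v is orthogonal to every row, so take v ∝ r_1 × r_2 = ((0)·(-1) - (-2)·(-4.6458), (-2)·(0) - (-1.6458)·(-1), (-1.6458)·(-4.6458) - (0)·(0)) ≈ (-9.2915, -1.6458, 7.6458).
  Rescale (multiply by -1 so the first nonzero entry is positive): u = (9.2915, 1.6458, -7.6458).
  ||u|| = √((9.2915)² + (1.6458)² + (-7.6458)²) = √(147.498) ≈ 12.1449,  v_1 = u/||u|| ≈ (0.7651, 0.1355, -0.6295) (||v_1|| = 1).

λ_1 = 7.6458,  λ_2 = 4,  λ_3 = 2.3542;  v_1 ≈ (0.7651, 0.1355, -0.6295)


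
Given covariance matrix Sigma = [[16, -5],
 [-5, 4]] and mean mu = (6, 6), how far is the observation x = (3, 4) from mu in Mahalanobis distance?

Step 1 — centre the observation: (x - mu) = (-3, -2).

Step 2 — invert Sigma. det(Sigma) = 16·4 - (-5)² = 39.
  Sigma^{-1} = (1/det) · [[d, -b], [-b, a]] = [[0.1026, 0.1282],
 [0.1282, 0.4103]].

Step 3 — form the quadratic (x - mu)^T · Sigma^{-1} · (x - mu):
  Sigma^{-1} · (x - mu) = (-0.5641, -1.2051).
  (x - mu)^T · [Sigma^{-1} · (x - mu)] = (-3)·(-0.5641) + (-2)·(-1.2051) = 4.1026.

Step 4 — take square root: d = √(4.1026) ≈ 2.0255.

d(x, mu) = √(4.1026) ≈ 2.0255


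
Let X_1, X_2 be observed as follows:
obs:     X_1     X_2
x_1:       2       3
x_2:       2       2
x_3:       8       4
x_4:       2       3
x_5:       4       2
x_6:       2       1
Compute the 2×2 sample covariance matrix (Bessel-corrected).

Step 1 — column means:
  mean(X_1) = (2 + 2 + 8 + 2 + 4 + 2) / 6 = 20/6 = 3.3333
  mean(X_2) = (3 + 2 + 4 + 3 + 2 + 1) / 6 = 15/6 = 2.5

Step 2 — sample covariance S[i,j] = (1/(n-1)) · Σ_k (x_{k,i} - mean_i) · (x_{k,j} - mean_j), with n-1 = 5.
  S[X_1,X_1] = ((-1.3333)·(-1.3333) + (-1.3333)·(-1.3333) + (4.6667)·(4.6667) + (-1.3333)·(-1.3333) + (0.6667)·(0.6667) + (-1.3333)·(-1.3333)) / 5 = 29.3333/5 = 5.8667
  S[X_1,X_2] = ((-1.3333)·(0.5) + (-1.3333)·(-0.5) + (4.6667)·(1.5) + (-1.3333)·(0.5) + (0.6667)·(-0.5) + (-1.3333)·(-1.5)) / 5 = 8/5 = 1.6
  S[X_2,X_2] = ((0.5)·(0.5) + (-0.5)·(-0.5) + (1.5)·(1.5) + (0.5)·(0.5) + (-0.5)·(-0.5) + (-1.5)·(-1.5)) / 5 = 5.5/5 = 1.1

S is symmetric (S[j,i] = S[i,j]). Assembling:

S = [[5.8667, 1.6],
 [1.6, 1.1]]


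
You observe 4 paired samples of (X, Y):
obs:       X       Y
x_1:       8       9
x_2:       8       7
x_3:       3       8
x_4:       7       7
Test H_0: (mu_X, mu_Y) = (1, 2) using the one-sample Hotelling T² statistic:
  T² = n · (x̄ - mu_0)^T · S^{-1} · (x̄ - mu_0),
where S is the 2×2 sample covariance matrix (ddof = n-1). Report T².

Step 1 — sample mean vector:
  mean(X) = (8 + 8 + 3 + 7) / 4 = 26/4 = 6.5
  mean(Y) = (9 + 7 + 8 + 7) / 4 = 31/4 = 7.75
  x̄ = (6.5, 7.75),  deviation x̄ - mu_0 = (6.5, 7.75) - (1, 2) = (5.5, 5.75).

Step 2 — sample covariance matrix, S[i,j] = (1/(n-1)) · Σ_k (x_{k,i} - mean_i) · (x_{k,j} - mean_j), divisor n-1 = 3:
  S[X,X] = ((1.5)·(1.5) + (1.5)·(1.5) + (-3.5)·(-3.5) + (0.5)·(0.5)) / 3 = 17/3 = 5.6667
  S[X,Y] = ((1.5)·(1.25) + (1.5)·(-0.75) + (-3.5)·(0.25) + (0.5)·(-0.75)) / 3 = -0.5/3 = -0.1667
  S[Y,Y] = ((1.25)·(1.25) + (-0.75)·(-0.75) + (0.25)·(0.25) + (-0.75)·(-0.75)) / 3 = 2.75/3 = 0.9167
  S = [[5.6667, -0.1667],
 [-0.1667, 0.9167]].

Step 3 — invert S. det(S) = 5.6667·0.9167 - (-0.1667)² = 5.1667.
  S^{-1} = (1/det) · [[d, -b], [-b, a]] = [[0.1774, 0.0323],
 [0.0323, 1.0968]].

Step 4 — quadratic form (x̄ - mu_0)^T · S^{-1} · (x̄ - mu_0):
  S^{-1} · (x̄ - mu_0) = (1.1613, 6.4839),
  (x̄ - mu_0)^T · [...] = (5.5)·(1.1613) + (5.75)·(6.4839) = 43.6694.

Step 5 — scale by n: T² = 4 · 43.6694 = 174.6774.

T² ≈ 174.6774
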